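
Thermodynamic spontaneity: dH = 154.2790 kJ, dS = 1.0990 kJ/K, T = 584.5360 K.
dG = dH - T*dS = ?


T*dS = 584.5360 * 1.0990 = 642.4051 kJ
dG = 154.2790 - 642.4051 = -488.1261 kJ (spontaneous)

dG = -488.1261 kJ, spontaneous


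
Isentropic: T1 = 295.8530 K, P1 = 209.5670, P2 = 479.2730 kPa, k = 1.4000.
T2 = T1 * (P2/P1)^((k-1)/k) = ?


(k-1)/k = 0.2857
(P2/P1)^exp = 1.2666
T2 = 295.8530 * 1.2666 = 374.7328 K

374.7328 K


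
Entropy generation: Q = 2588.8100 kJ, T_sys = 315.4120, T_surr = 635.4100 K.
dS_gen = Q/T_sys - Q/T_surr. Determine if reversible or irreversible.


dS_sys = 2588.8100/315.4120 = 8.2077 kJ/K
dS_surr = -2588.8100/635.4100 = -4.0742 kJ/K
dS_gen = 8.2077 - 4.0742 = 4.1335 kJ/K (irreversible)

dS_gen = 4.1335 kJ/K, irreversible


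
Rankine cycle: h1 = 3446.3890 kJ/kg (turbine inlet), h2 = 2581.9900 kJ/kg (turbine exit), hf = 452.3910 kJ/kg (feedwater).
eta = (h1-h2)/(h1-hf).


W = 864.3990 kJ/kg
Q_in = 2993.9980 kJ/kg
eta = 0.2887 = 28.8711%

eta = 28.8711%


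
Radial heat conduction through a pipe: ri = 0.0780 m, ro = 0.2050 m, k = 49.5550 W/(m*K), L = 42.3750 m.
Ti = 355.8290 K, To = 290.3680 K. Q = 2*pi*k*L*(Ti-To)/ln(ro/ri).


dT = 65.4610 K
ln(ro/ri) = 0.9663
Q = 2*pi*49.5550*42.3750*65.4610 / 0.9663 = 893814.0929 W

893814.0929 W


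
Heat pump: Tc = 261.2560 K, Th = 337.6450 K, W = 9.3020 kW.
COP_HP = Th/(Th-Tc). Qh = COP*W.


COP = 337.6450 / 76.3890 = 4.4201
Qh = 4.4201 * 9.3020 = 41.1155 kW

COP = 4.4201, Qh = 41.1155 kW


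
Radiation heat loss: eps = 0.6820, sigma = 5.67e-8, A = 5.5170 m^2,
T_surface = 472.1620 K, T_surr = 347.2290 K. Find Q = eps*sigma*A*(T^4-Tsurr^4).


T^4 = 4.9701e+10
Tsurr^4 = 1.4537e+10
Q = 0.6820 * 5.67e-8 * 5.5170 * 3.5164e+10 = 7501.9083 W

7501.9083 W


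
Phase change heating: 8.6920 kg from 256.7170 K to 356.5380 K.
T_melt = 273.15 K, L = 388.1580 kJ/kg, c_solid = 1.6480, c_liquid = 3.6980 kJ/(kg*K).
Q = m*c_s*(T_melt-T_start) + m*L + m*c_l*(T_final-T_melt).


Q1 (sensible, solid) = 8.6920 * 1.6480 * 16.4330 = 235.3931 kJ
Q2 (latent) = 8.6920 * 388.1580 = 3373.8693 kJ
Q3 (sensible, liquid) = 8.6920 * 3.6980 * 83.3880 = 2680.3418 kJ
Q_total = 6289.6043 kJ

6289.6043 kJ


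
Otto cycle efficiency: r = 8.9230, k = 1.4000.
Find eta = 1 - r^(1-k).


r^(k-1) = 2.4000
eta = 1 - 1/2.4000 = 0.5833 = 58.3327%

58.3327%


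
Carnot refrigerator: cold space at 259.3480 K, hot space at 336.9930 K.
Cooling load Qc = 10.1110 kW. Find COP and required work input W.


COP = 259.3480 / 77.6450 = 3.3402
W = 10.1110 / 3.3402 = 3.0271 kW

COP = 3.3402, W = 3.0271 kW


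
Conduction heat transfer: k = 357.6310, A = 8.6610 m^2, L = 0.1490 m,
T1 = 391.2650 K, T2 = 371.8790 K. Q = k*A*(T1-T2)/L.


dT = 19.3860 K
Q = 357.6310 * 8.6610 * 19.3860 / 0.1490 = 403000.0831 W

403000.0831 W


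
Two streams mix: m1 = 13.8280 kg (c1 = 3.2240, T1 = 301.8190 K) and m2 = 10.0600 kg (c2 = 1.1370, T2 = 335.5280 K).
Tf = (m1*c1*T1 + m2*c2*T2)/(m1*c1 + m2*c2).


num = 17293.3784
den = 56.0197
Tf = 308.7018 K

308.7018 K


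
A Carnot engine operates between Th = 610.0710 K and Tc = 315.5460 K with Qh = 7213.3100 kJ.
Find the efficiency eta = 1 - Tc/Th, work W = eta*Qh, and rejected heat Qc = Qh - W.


eta = 1 - 315.5460/610.0710 = 0.4828
W = 0.4828 * 7213.3100 = 3482.3818 kJ
Qc = 7213.3100 - 3482.3818 = 3730.9282 kJ

eta = 48.2772%, W = 3482.3818 kJ, Qc = 3730.9282 kJ


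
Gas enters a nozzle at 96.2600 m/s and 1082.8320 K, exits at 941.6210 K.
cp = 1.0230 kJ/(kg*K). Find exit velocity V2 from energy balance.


dT = 141.2110 K
2*cp*1000*dT = 288917.7060
V1^2 = 9265.9876
V2 = sqrt(298183.6936) = 546.0620 m/s

546.0620 m/s


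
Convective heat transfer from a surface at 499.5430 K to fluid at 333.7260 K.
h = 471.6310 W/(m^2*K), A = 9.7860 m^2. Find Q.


dT = 165.8170 K
Q = 471.6310 * 9.7860 * 165.8170 = 765308.6256 W

765308.6256 W


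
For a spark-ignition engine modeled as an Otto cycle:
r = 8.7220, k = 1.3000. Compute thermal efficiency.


r^(k-1) = 1.9151
eta = 1 - 1/1.9151 = 0.4778 = 47.7826%

47.7826%


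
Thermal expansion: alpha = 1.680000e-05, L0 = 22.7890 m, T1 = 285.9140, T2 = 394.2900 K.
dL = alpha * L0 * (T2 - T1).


dT = 108.3760 K
dL = 1.680000e-05 * 22.7890 * 108.3760 = 0.041492 m
L_final = 22.830492 m

dL = 0.041492 m


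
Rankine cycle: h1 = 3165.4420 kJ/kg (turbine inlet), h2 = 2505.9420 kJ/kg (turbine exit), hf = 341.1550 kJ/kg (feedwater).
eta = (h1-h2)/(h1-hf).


W = 659.5000 kJ/kg
Q_in = 2824.2870 kJ/kg
eta = 0.2335 = 23.3510%

eta = 23.3510%


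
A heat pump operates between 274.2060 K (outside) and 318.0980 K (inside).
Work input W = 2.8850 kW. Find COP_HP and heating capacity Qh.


COP = 318.0980 / 43.8920 = 7.2473
Qh = 7.2473 * 2.8850 = 20.9084 kW

COP = 7.2473, Qh = 20.9084 kW


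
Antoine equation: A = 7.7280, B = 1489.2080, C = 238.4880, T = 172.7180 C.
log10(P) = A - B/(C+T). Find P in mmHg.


C+T = 411.2060
B/(C+T) = 3.6216
log10(P) = 7.7280 - 3.6216 = 4.1064
P = 10^4.1064 = 12777.2696 mmHg

12777.2696 mmHg


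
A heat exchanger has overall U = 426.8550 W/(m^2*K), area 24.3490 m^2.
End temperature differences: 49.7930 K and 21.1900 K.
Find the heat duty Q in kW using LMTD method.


LMTD = 33.4794 K
Q = 426.8550 * 24.3490 * 33.4794 = 347968.3842 W = 347.9684 kW

347.9684 kW


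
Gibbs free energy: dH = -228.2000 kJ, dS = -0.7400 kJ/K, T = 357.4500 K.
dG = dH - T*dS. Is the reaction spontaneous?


T*dS = 357.4500 * -0.7400 = -264.5130 kJ
dG = -228.2000 + 264.5130 = 36.3130 kJ (non-spontaneous)

dG = 36.3130 kJ, non-spontaneous


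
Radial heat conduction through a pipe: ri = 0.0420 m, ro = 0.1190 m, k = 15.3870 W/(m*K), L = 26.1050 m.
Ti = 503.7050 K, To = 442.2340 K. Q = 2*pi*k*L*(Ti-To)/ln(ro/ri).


dT = 61.4710 K
ln(ro/ri) = 1.0415
Q = 2*pi*15.3870*26.1050*61.4710 / 1.0415 = 148966.2063 W

148966.2063 W


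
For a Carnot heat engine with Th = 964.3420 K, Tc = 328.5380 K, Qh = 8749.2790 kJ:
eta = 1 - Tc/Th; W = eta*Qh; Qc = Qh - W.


eta = 1 - 328.5380/964.3420 = 0.6593
W = 0.6593 * 8749.2790 = 5768.5205 kJ
Qc = 8749.2790 - 5768.5205 = 2980.7585 kJ

eta = 65.9314%, W = 5768.5205 kJ, Qc = 2980.7585 kJ


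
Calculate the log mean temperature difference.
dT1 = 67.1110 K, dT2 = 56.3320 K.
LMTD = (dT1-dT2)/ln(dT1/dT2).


dT1/dT2 = 1.1913
ln(dT1/dT2) = 0.1751
LMTD = 10.7790 / 0.1751 = 61.5643 K

61.5643 K


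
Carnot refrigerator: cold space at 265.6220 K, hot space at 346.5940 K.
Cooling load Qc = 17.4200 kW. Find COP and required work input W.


COP = 265.6220 / 80.9720 = 3.2804
W = 17.4200 / 3.2804 = 5.3103 kW

COP = 3.2804, W = 5.3103 kW


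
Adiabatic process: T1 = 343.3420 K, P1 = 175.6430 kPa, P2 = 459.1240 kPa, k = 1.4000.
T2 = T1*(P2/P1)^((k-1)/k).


(k-1)/k = 0.2857
(P2/P1)^exp = 1.3159
T2 = 343.3420 * 1.3159 = 451.8094 K

451.8094 K


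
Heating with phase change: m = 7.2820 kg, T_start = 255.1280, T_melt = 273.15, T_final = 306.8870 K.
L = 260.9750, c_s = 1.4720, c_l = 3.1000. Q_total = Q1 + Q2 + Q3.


Q1 (sensible, solid) = 7.2820 * 1.4720 * 18.0220 = 193.1797 kJ
Q2 (latent) = 7.2820 * 260.9750 = 1900.4200 kJ
Q3 (sensible, liquid) = 7.2820 * 3.1000 * 33.7370 = 761.5858 kJ
Q_total = 2855.1854 kJ

2855.1854 kJ


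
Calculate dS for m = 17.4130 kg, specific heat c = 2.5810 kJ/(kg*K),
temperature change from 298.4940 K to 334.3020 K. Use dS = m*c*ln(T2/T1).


T2/T1 = 1.1200
ln(T2/T1) = 0.1133
dS = 17.4130 * 2.5810 * 0.1133 = 5.0918 kJ/K

5.0918 kJ/K


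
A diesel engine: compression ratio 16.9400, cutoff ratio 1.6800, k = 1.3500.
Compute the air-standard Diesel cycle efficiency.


r^(k-1) = 2.6923
rc^k = 2.0145
eta = 0.5895 = 58.9522%

58.9522%


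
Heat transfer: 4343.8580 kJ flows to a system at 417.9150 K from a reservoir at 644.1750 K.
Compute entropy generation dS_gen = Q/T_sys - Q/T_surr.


dS_sys = 4343.8580/417.9150 = 10.3941 kJ/K
dS_surr = -4343.8580/644.1750 = -6.7433 kJ/K
dS_gen = 10.3941 - 6.7433 = 3.6508 kJ/K (irreversible)

dS_gen = 3.6508 kJ/K, irreversible


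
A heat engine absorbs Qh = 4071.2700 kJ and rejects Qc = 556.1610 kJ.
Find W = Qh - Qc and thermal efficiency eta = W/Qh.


W = 4071.2700 - 556.1610 = 3515.1090 kJ
eta = 3515.1090 / 4071.2700 = 0.8634 = 86.3394%

W = 3515.1090 kJ, eta = 86.3394%


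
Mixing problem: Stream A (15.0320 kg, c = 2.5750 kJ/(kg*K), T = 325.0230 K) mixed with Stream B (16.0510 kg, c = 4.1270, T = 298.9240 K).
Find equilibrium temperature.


num = 32382.2615
den = 104.9499
Tf = 308.5498 K

308.5498 K


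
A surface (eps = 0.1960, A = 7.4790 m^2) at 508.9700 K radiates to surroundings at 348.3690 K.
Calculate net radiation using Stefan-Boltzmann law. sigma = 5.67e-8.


T^4 = 6.7107e+10
Tsurr^4 = 1.4728e+10
Q = 0.1960 * 5.67e-8 * 7.4790 * 5.2379e+10 = 4353.4848 W

4353.4848 W


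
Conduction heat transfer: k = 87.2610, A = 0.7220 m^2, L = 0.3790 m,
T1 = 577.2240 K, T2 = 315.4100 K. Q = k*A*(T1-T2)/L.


dT = 261.8140 K
Q = 87.2610 * 0.7220 * 261.8140 / 0.3790 = 43522.2199 W

43522.2199 W


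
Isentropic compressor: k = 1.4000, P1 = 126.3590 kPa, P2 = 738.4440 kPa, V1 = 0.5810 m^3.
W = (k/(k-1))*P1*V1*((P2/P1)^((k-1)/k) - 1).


(k-1)/k = 0.2857
(P2/P1)^exp = 1.6560
W = 3.5000 * 126.3590 * 0.5810 * (1.6560 - 1) = 168.5599 kJ

168.5599 kJ


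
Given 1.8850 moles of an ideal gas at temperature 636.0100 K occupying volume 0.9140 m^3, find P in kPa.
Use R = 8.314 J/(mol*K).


P = nRT/V = 1.8850 * 8.314 * 636.0100 / 0.9140
= 9967.4788 / 0.9140 = 10905.3378 Pa = 10.9053 kPa

10.9053 kPa


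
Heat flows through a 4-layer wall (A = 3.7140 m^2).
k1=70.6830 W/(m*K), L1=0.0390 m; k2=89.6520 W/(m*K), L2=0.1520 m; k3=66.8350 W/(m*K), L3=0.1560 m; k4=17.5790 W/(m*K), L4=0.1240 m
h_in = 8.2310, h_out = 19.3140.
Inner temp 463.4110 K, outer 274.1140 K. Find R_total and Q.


R_conv_in = 1/(8.2310*3.7140) = 0.0327
R_1 = 0.0390/(70.6830*3.7140) = 0.0001
R_2 = 0.1520/(89.6520*3.7140) = 0.0005
R_3 = 0.1560/(66.8350*3.7140) = 0.0006
R_4 = 0.1240/(17.5790*3.7140) = 0.0019
R_conv_out = 1/(19.3140*3.7140) = 0.0139
R_total = 0.0498 K/W
Q = 189.2970 / 0.0498 = 3802.2585 W

R_total = 0.0498 K/W, Q = 3802.2585 W


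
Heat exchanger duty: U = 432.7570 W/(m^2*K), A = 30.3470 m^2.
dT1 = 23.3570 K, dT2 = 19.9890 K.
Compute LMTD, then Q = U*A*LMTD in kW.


LMTD = 21.6293 K
Q = 432.7570 * 30.3470 * 21.6293 = 284055.1102 W = 284.0551 kW

284.0551 kW


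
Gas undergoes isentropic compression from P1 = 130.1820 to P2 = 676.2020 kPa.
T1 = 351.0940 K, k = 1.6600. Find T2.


(k-1)/k = 0.3976
(P2/P1)^exp = 1.9252
T2 = 351.0940 * 1.9252 = 675.9420 K

675.9420 K


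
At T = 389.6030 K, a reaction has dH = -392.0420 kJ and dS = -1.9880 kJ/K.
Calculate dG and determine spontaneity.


T*dS = 389.6030 * -1.9880 = -774.5308 kJ
dG = -392.0420 + 774.5308 = 382.4888 kJ (non-spontaneous)

dG = 382.4888 kJ, non-spontaneous


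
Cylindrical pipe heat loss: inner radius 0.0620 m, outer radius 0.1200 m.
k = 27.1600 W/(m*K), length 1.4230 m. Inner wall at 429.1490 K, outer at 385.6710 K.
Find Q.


dT = 43.4780 K
ln(ro/ri) = 0.6604
Q = 2*pi*27.1600*1.4230*43.4780 / 0.6604 = 15988.4024 W

15988.4024 W


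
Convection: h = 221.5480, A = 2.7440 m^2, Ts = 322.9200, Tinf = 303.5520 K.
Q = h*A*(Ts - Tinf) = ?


dT = 19.3680 K
Q = 221.5480 * 2.7440 * 19.3680 = 11774.3439 W

11774.3439 W


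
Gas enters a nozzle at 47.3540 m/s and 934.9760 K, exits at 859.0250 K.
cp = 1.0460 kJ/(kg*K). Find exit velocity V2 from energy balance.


dT = 75.9510 K
2*cp*1000*dT = 158889.4920
V1^2 = 2242.4013
V2 = sqrt(161131.8933) = 401.4124 m/s

401.4124 m/s


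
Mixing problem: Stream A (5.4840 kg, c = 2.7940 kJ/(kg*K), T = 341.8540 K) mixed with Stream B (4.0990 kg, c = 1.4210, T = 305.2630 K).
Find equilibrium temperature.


num = 7016.0472
den = 21.1470
Tf = 331.7755 K

331.7755 K


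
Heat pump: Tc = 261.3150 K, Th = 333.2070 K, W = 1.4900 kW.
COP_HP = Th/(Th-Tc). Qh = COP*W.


COP = 333.2070 / 71.8920 = 4.6348
Qh = 4.6348 * 1.4900 = 6.9059 kW

COP = 4.6348, Qh = 6.9059 kW


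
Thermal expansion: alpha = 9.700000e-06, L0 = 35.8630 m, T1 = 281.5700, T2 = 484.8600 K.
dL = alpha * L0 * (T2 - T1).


dT = 203.2900 K
dL = 9.700000e-06 * 35.8630 * 203.2900 = 0.070719 m
L_final = 35.933719 m

dL = 0.070719 m


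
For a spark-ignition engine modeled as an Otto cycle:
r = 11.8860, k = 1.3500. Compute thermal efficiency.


r^(k-1) = 2.3783
eta = 1 - 1/2.3783 = 0.5795 = 57.9528%

57.9528%


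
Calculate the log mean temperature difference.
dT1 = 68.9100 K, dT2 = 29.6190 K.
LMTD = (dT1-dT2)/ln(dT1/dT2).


dT1/dT2 = 2.3265
ln(dT1/dT2) = 0.8444
LMTD = 39.2910 / 0.8444 = 46.5321 K

46.5321 K


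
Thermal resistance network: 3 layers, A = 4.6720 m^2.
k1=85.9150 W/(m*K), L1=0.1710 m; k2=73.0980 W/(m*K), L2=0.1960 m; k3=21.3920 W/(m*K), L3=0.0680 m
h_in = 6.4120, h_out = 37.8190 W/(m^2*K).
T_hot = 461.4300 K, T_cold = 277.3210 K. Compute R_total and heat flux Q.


R_conv_in = 1/(6.4120*4.6720) = 0.0334
R_1 = 0.1710/(85.9150*4.6720) = 0.0004
R_2 = 0.1960/(73.0980*4.6720) = 0.0006
R_3 = 0.0680/(21.3920*4.6720) = 0.0007
R_conv_out = 1/(37.8190*4.6720) = 0.0057
R_total = 0.0407 K/W
Q = 184.1090 / 0.0407 = 4521.2005 W

R_total = 0.0407 K/W, Q = 4521.2005 W


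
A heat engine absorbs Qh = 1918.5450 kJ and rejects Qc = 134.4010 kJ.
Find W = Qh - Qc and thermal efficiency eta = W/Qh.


W = 1918.5450 - 134.4010 = 1784.1440 kJ
eta = 1784.1440 / 1918.5450 = 0.9299 = 92.9946%

W = 1784.1440 kJ, eta = 92.9946%


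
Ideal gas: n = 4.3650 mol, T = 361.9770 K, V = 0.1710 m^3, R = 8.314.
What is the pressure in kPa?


P = nRT/V = 4.3650 * 8.314 * 361.9770 / 0.1710
= 13136.3661 / 0.1710 = 76820.8546 Pa = 76.8209 kPa

76.8209 kPa


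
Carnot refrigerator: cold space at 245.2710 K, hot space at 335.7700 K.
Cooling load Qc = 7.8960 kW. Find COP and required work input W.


COP = 245.2710 / 90.4990 = 2.7102
W = 7.8960 / 2.7102 = 2.9134 kW

COP = 2.7102, W = 2.9134 kW


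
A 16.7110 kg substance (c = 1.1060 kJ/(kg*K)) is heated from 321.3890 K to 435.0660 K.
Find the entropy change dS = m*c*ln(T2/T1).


T2/T1 = 1.3537
ln(T2/T1) = 0.3028
dS = 16.7110 * 1.1060 * 0.3028 = 5.5973 kJ/K

5.5973 kJ/K


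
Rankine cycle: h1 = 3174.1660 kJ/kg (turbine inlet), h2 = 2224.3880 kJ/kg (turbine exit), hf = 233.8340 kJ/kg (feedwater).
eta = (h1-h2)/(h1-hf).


W = 949.7780 kJ/kg
Q_in = 2940.3320 kJ/kg
eta = 0.3230 = 32.3017%

eta = 32.3017%


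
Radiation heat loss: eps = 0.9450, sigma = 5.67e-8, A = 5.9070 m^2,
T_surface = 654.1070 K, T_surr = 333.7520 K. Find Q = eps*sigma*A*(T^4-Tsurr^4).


T^4 = 1.8306e+11
Tsurr^4 = 1.2408e+10
Q = 0.9450 * 5.67e-8 * 5.9070 * 1.7065e+11 = 54012.6558 W

54012.6558 W


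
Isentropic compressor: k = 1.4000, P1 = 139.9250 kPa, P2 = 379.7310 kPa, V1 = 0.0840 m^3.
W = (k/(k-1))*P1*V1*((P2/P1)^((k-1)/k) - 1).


(k-1)/k = 0.2857
(P2/P1)^exp = 1.3301
W = 3.5000 * 139.9250 * 0.0840 * (1.3301 - 1) = 13.5791 kJ

13.5791 kJ


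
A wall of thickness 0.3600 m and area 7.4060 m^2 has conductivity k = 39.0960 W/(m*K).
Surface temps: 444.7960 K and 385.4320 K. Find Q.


dT = 59.3640 K
Q = 39.0960 * 7.4060 * 59.3640 / 0.3600 = 47745.9665 W

47745.9665 W


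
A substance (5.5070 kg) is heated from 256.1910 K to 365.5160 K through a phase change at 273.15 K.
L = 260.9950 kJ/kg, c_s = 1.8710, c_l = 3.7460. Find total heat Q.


Q1 (sensible, solid) = 5.5070 * 1.8710 * 16.9590 = 174.7387 kJ
Q2 (latent) = 5.5070 * 260.9950 = 1437.2995 kJ
Q3 (sensible, liquid) = 5.5070 * 3.7460 * 92.3660 = 1905.4387 kJ
Q_total = 3517.4769 kJ

3517.4769 kJ


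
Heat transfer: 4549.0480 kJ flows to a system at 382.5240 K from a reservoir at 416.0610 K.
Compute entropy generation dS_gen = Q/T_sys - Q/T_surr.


dS_sys = 4549.0480/382.5240 = 11.8922 kJ/K
dS_surr = -4549.0480/416.0610 = -10.9336 kJ/K
dS_gen = 11.8922 - 10.9336 = 0.9586 kJ/K (irreversible)

dS_gen = 0.9586 kJ/K, irreversible


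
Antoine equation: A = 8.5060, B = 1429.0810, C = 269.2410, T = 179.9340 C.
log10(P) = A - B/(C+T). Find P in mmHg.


C+T = 449.1750
B/(C+T) = 3.1816
log10(P) = 8.5060 - 3.1816 = 5.3244
P = 10^5.3244 = 211072.4586 mmHg

211072.4586 mmHg


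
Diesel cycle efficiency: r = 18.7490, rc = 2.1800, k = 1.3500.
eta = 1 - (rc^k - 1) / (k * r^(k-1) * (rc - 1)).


r^(k-1) = 2.7896
rc^k = 2.8636
eta = 0.5806 = 58.0627%

58.0627%


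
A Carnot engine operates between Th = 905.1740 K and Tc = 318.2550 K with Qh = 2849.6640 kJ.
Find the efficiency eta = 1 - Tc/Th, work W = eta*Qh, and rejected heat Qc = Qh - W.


eta = 1 - 318.2550/905.1740 = 0.6484
W = 0.6484 * 2849.6640 = 1847.7353 kJ
Qc = 2849.6640 - 1847.7353 = 1001.9287 kJ

eta = 64.8405%, W = 1847.7353 kJ, Qc = 1001.9287 kJ


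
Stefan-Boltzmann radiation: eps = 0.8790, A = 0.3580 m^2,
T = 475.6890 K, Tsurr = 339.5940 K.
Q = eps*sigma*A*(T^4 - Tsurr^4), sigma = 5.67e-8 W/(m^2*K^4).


T^4 = 5.1203e+10
Tsurr^4 = 1.3300e+10
Q = 0.8790 * 5.67e-8 * 0.3580 * 3.7903e+10 = 676.2832 W

676.2832 W


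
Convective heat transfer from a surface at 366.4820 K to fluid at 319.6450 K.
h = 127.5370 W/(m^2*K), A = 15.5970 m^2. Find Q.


dT = 46.8370 K
Q = 127.5370 * 15.5970 * 46.8370 = 93167.9070 W

93167.9070 W


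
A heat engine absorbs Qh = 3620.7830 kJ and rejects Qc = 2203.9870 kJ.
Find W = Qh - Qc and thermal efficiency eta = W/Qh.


W = 3620.7830 - 2203.9870 = 1416.7960 kJ
eta = 1416.7960 / 3620.7830 = 0.3913 = 39.1295%

W = 1416.7960 kJ, eta = 39.1295%


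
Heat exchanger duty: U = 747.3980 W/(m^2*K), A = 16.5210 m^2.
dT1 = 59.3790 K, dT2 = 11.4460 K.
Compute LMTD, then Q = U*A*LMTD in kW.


LMTD = 29.1156 K
Q = 747.3980 * 16.5210 * 29.1156 = 359512.3511 W = 359.5124 kW

359.5124 kW


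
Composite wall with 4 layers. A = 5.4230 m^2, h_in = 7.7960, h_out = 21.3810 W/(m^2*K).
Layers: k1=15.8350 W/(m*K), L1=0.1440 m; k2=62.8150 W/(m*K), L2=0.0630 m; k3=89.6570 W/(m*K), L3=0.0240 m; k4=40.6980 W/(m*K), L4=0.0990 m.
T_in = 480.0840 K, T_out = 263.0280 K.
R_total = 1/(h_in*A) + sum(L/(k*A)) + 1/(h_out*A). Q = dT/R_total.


R_conv_in = 1/(7.7960*5.4230) = 0.0237
R_1 = 0.1440/(15.8350*5.4230) = 0.0017
R_2 = 0.0630/(62.8150*5.4230) = 0.0002
R_3 = 0.0240/(89.6570*5.4230) = 4.9361e-05
R_4 = 0.0990/(40.6980*5.4230) = 0.0004
R_conv_out = 1/(21.3810*5.4230) = 0.0086
R_total = 0.0346 K/W
Q = 217.0560 / 0.0346 = 6266.5295 W

R_total = 0.0346 K/W, Q = 6266.5295 W


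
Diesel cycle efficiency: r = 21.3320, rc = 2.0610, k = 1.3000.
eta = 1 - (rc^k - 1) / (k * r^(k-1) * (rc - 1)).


r^(k-1) = 2.5044
rc^k = 2.5604
eta = 0.5483 = 54.8293%

54.8293%


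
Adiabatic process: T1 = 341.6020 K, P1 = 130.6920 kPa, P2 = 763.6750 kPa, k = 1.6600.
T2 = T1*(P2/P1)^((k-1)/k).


(k-1)/k = 0.3976
(P2/P1)^exp = 2.0175
T2 = 341.6020 * 2.0175 = 689.1867 K

689.1867 K


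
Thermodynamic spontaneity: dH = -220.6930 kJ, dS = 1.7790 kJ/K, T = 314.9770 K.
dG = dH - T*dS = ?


T*dS = 314.9770 * 1.7790 = 560.3441 kJ
dG = -220.6930 - 560.3441 = -781.0371 kJ (spontaneous)

dG = -781.0371 kJ, spontaneous


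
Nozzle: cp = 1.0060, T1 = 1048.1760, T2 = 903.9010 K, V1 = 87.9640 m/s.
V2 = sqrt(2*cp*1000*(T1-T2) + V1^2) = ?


dT = 144.2750 K
2*cp*1000*dT = 290281.3000
V1^2 = 7737.6653
V2 = sqrt(298018.9653) = 545.9111 m/s

545.9111 m/s


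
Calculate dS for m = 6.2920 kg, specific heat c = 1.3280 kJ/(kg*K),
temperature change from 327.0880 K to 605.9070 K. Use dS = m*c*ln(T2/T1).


T2/T1 = 1.8524
ln(T2/T1) = 0.6165
dS = 6.2920 * 1.3280 * 0.6165 = 5.1513 kJ/K

5.1513 kJ/K


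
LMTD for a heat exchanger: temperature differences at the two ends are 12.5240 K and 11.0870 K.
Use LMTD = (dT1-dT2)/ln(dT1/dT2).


dT1/dT2 = 1.1296
ln(dT1/dT2) = 0.1219
LMTD = 1.4370 / 0.1219 = 11.7909 K

11.7909 K


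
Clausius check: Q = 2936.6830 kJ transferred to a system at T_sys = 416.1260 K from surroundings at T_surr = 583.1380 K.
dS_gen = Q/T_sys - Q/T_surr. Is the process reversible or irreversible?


dS_sys = 2936.6830/416.1260 = 7.0572 kJ/K
dS_surr = -2936.6830/583.1380 = -5.0360 kJ/K
dS_gen = 7.0572 - 5.0360 = 2.0212 kJ/K (irreversible)

dS_gen = 2.0212 kJ/K, irreversible


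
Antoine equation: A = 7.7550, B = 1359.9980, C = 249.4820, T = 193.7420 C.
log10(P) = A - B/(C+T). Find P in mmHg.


C+T = 443.2240
B/(C+T) = 3.0684
log10(P) = 7.7550 - 3.0684 = 4.6866
P = 10^4.6866 = 48593.5486 mmHg

48593.5486 mmHg


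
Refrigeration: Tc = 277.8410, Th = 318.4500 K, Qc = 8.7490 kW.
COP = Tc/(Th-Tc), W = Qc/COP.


COP = 277.8410 / 40.6090 = 6.8419
W = 8.7490 / 6.8419 = 1.2787 kW

COP = 6.8419, W = 1.2787 kW


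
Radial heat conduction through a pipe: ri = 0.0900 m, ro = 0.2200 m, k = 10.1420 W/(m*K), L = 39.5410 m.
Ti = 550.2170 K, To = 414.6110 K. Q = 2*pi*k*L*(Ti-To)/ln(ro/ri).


dT = 135.6060 K
ln(ro/ri) = 0.8938
Q = 2*pi*10.1420*39.5410*135.6060 / 0.8938 = 382279.4853 W

382279.4853 W


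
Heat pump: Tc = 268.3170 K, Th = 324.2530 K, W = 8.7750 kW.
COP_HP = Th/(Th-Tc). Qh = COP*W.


COP = 324.2530 / 55.9360 = 5.7969
Qh = 5.7969 * 8.7750 = 50.8674 kW

COP = 5.7969, Qh = 50.8674 kW


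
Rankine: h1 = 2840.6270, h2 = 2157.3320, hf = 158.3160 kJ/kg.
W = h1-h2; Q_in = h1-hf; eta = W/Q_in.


W = 683.2950 kJ/kg
Q_in = 2682.3110 kJ/kg
eta = 0.2547 = 25.4741%

eta = 25.4741%


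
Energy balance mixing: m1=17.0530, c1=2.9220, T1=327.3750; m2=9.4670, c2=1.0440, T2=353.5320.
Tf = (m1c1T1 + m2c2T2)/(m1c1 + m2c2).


num = 19806.8755
den = 59.7124
Tf = 331.7045 K

331.7045 K


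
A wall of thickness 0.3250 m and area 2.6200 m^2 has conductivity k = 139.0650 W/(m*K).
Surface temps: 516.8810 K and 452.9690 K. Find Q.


dT = 63.9120 K
Q = 139.0650 * 2.6200 * 63.9120 / 0.3250 = 71650.3273 W

71650.3273 W


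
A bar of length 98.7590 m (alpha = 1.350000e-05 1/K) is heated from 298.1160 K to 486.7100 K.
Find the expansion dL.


dT = 188.5940 K
dL = 1.350000e-05 * 98.7590 * 188.5940 = 0.251442 m
L_final = 99.010442 m

dL = 0.251442 m


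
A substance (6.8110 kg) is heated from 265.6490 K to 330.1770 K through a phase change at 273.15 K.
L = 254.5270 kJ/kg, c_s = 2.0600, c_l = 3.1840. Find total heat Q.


Q1 (sensible, solid) = 6.8110 * 2.0600 * 7.5010 = 105.2440 kJ
Q2 (latent) = 6.8110 * 254.5270 = 1733.5834 kJ
Q3 (sensible, liquid) = 6.8110 * 3.1840 * 57.0270 = 1236.7003 kJ
Q_total = 3075.5277 kJ

3075.5277 kJ


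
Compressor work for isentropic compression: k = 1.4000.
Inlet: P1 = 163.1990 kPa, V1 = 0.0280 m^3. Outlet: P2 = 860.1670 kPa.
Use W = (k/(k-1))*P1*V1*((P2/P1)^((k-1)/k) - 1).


(k-1)/k = 0.2857
(P2/P1)^exp = 1.6079
W = 3.5000 * 163.1990 * 0.0280 * (1.6079 - 1) = 9.7218 kJ

9.7218 kJ


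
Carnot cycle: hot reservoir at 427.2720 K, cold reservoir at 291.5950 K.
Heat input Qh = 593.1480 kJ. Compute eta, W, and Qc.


eta = 1 - 291.5950/427.2720 = 0.3175
W = 0.3175 * 593.1480 = 188.3497 kJ
Qc = 593.1480 - 188.3497 = 404.7983 kJ

eta = 31.7542%, W = 188.3497 kJ, Qc = 404.7983 kJ


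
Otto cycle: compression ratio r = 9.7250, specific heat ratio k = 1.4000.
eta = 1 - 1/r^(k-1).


r^(k-1) = 2.4840
eta = 1 - 1/2.4840 = 0.5974 = 59.7427%

59.7427%


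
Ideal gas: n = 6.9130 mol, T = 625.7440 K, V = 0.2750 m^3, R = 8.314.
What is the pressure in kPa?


P = nRT/V = 6.9130 * 8.314 * 625.7440 / 0.2750
= 35964.4374 / 0.2750 = 130779.7724 Pa = 130.7798 kPa

130.7798 kPa


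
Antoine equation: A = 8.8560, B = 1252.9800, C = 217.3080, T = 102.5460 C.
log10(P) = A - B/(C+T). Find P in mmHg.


C+T = 319.8540
B/(C+T) = 3.9173
log10(P) = 8.8560 - 3.9173 = 4.9387
P = 10^4.9387 = 86826.0830 mmHg

86826.0830 mmHg


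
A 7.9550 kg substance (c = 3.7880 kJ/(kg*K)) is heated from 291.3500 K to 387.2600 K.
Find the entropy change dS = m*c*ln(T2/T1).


T2/T1 = 1.3292
ln(T2/T1) = 0.2846
dS = 7.9550 * 3.7880 * 0.2846 = 8.5751 kJ/K

8.5751 kJ/K


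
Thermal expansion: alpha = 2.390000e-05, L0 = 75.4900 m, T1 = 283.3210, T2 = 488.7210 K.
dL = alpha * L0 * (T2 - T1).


dT = 205.4000 K
dL = 2.390000e-05 * 75.4900 * 205.4000 = 0.370585 m
L_final = 75.860585 m

dL = 0.370585 m


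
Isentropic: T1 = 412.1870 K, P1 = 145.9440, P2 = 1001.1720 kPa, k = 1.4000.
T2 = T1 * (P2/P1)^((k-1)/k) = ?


(k-1)/k = 0.2857
(P2/P1)^exp = 1.7336
T2 = 412.1870 * 1.7336 = 714.5680 K

714.5680 K


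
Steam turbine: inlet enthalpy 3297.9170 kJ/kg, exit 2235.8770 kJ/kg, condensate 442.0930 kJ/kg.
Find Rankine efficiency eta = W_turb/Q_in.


W = 1062.0400 kJ/kg
Q_in = 2855.8240 kJ/kg
eta = 0.3719 = 37.1886%

eta = 37.1886%


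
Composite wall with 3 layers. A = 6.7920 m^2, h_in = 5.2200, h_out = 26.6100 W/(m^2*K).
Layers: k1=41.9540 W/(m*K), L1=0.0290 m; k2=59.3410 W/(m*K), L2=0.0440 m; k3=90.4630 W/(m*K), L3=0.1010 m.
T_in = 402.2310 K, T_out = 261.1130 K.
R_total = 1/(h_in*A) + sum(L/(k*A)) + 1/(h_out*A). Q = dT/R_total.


R_conv_in = 1/(5.2200*6.7920) = 0.0282
R_1 = 0.0290/(41.9540*6.7920) = 0.0001
R_2 = 0.0440/(59.3410*6.7920) = 0.0001
R_3 = 0.1010/(90.4630*6.7920) = 0.0002
R_conv_out = 1/(26.6100*6.7920) = 0.0055
R_total = 0.0341 K/W
Q = 141.1180 / 0.0341 = 4136.7016 W

R_total = 0.0341 K/W, Q = 4136.7016 W


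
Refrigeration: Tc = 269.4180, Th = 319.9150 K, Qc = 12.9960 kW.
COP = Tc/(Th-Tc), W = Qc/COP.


COP = 269.4180 / 50.4970 = 5.3353
W = 12.9960 / 5.3353 = 2.4358 kW

COP = 5.3353, W = 2.4358 kW


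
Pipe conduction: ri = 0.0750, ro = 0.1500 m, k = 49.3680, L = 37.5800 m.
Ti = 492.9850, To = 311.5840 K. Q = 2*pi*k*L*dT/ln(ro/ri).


dT = 181.4010 K
ln(ro/ri) = 0.6931
Q = 2*pi*49.3680*37.5800*181.4010 / 0.6931 = 3050678.1628 W

3050678.1628 W


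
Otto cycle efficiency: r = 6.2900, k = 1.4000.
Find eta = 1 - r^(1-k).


r^(k-1) = 2.0867
eta = 1 - 1/2.0867 = 0.5208 = 52.0775%

52.0775%


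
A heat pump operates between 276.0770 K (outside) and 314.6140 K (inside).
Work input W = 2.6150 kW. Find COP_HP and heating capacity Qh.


COP = 314.6140 / 38.5370 = 8.1639
Qh = 8.1639 * 2.6150 = 21.3487 kW

COP = 8.1639, Qh = 21.3487 kW


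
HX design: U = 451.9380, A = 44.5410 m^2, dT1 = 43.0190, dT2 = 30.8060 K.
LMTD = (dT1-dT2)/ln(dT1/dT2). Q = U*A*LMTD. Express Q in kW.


LMTD = 36.5733 K
Q = 451.9380 * 44.5410 * 36.5733 = 736211.5352 W = 736.2115 kW

736.2115 kW


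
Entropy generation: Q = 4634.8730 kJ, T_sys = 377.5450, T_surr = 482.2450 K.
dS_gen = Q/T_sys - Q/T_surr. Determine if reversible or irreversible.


dS_sys = 4634.8730/377.5450 = 12.2763 kJ/K
dS_surr = -4634.8730/482.2450 = -9.6110 kJ/K
dS_gen = 12.2763 - 9.6110 = 2.6653 kJ/K (irreversible)

dS_gen = 2.6653 kJ/K, irreversible


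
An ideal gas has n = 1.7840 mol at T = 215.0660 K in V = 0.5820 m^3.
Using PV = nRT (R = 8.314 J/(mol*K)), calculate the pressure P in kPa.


P = nRT/V = 1.7840 * 8.314 * 215.0660 / 0.5820
= 3189.8968 / 0.5820 = 5480.9223 Pa = 5.4809 kPa

5.4809 kPa


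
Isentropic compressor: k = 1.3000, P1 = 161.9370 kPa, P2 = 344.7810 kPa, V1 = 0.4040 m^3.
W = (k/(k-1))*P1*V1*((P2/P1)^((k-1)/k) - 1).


(k-1)/k = 0.2308
(P2/P1)^exp = 1.1905
W = 4.3333 * 161.9370 * 0.4040 * (1.1905 - 1) = 54.0129 kJ

54.0129 kJ


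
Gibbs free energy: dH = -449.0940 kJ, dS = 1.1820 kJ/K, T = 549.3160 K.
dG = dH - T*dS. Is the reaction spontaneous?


T*dS = 549.3160 * 1.1820 = 649.2915 kJ
dG = -449.0940 - 649.2915 = -1098.3855 kJ (spontaneous)

dG = -1098.3855 kJ, spontaneous


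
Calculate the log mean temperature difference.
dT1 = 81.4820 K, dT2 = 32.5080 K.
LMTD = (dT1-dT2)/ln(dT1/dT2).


dT1/dT2 = 2.5065
ln(dT1/dT2) = 0.9189
LMTD = 48.9740 / 0.9189 = 53.2966 K

53.2966 K


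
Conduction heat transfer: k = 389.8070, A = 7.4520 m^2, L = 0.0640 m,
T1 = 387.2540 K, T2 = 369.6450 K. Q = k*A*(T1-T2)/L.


dT = 17.6090 K
Q = 389.8070 * 7.4520 * 17.6090 / 0.0640 = 799239.9785 W

799239.9785 W


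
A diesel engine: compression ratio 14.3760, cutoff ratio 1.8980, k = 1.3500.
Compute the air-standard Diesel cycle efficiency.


r^(k-1) = 2.5420
rc^k = 2.3752
eta = 0.5537 = 55.3746%

55.3746%


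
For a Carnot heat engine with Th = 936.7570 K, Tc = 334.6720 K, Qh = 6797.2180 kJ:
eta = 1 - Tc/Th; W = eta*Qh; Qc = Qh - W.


eta = 1 - 334.6720/936.7570 = 0.6427
W = 0.6427 * 6797.2180 = 4368.7990 kJ
Qc = 6797.2180 - 4368.7990 = 2428.4190 kJ

eta = 64.2733%, W = 4368.7990 kJ, Qc = 2428.4190 kJ


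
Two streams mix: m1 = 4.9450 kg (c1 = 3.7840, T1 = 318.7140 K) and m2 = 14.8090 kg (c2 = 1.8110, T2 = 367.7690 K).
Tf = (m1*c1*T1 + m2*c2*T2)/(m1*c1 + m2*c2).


num = 15826.9713
den = 45.5310
Tf = 347.6089 K

347.6089 K


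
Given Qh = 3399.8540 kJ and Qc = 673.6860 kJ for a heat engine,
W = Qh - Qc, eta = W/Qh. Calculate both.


W = 3399.8540 - 673.6860 = 2726.1680 kJ
eta = 2726.1680 / 3399.8540 = 0.8018 = 80.1849%

W = 2726.1680 kJ, eta = 80.1849%


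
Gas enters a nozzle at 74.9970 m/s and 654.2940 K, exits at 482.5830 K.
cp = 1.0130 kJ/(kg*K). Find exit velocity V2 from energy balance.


dT = 171.7110 K
2*cp*1000*dT = 347886.4860
V1^2 = 5624.5500
V2 = sqrt(353511.0360) = 594.5679 m/s

594.5679 m/s


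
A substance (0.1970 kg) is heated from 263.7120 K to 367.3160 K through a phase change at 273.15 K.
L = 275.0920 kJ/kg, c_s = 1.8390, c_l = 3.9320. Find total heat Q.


Q1 (sensible, solid) = 0.1970 * 1.8390 * 9.4380 = 3.4192 kJ
Q2 (latent) = 0.1970 * 275.0920 = 54.1931 kJ
Q3 (sensible, liquid) = 0.1970 * 3.9320 * 94.1660 = 72.9414 kJ
Q_total = 130.5537 kJ

130.5537 kJ


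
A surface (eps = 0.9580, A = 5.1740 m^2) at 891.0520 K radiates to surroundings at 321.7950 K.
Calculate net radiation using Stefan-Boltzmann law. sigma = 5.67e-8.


T^4 = 6.3039e+11
Tsurr^4 = 1.0723e+10
Q = 0.9580 * 5.67e-8 * 5.1740 * 6.1967e+11 = 174155.1325 W

174155.1325 W


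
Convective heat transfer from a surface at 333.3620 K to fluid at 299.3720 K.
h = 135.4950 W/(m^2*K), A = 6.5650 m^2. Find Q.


dT = 33.9900 K
Q = 135.4950 * 6.5650 * 33.9900 = 30234.9437 W

30234.9437 W


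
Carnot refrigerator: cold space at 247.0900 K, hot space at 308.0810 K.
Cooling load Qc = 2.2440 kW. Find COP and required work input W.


COP = 247.0900 / 60.9910 = 4.0513
W = 2.2440 / 4.0513 = 0.5539 kW

COP = 4.0513, W = 0.5539 kW


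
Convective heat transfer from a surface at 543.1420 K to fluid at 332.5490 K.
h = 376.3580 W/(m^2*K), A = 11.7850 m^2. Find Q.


dT = 210.5930 K
Q = 376.3580 * 11.7850 * 210.5930 = 934059.7761 W

934059.7761 W


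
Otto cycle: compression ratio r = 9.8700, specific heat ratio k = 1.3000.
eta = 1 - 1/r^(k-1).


r^(k-1) = 1.9874
eta = 1 - 1/1.9874 = 0.4968 = 49.6841%

49.6841%


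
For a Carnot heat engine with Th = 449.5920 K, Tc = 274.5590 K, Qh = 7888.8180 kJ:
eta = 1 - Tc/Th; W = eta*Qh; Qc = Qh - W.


eta = 1 - 274.5590/449.5920 = 0.3893
W = 0.3893 * 7888.8180 = 3071.2368 kJ
Qc = 7888.8180 - 3071.2368 = 4817.5812 kJ

eta = 38.9315%, W = 3071.2368 kJ, Qc = 4817.5812 kJ


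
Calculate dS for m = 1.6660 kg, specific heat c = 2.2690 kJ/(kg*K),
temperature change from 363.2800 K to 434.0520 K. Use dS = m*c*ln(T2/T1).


T2/T1 = 1.1948
ln(T2/T1) = 0.1780
dS = 1.6660 * 2.2690 * 0.1780 = 0.6728 kJ/K

0.6728 kJ/K


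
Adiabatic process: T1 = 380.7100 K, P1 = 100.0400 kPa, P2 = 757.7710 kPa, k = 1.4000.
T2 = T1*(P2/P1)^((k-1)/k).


(k-1)/k = 0.2857
(P2/P1)^exp = 1.7834
T2 = 380.7100 * 1.7834 = 678.9554 K

678.9554 K


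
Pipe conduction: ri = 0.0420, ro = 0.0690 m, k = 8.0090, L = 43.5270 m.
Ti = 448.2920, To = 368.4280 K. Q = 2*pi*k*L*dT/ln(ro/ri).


dT = 79.8640 K
ln(ro/ri) = 0.4964
Q = 2*pi*8.0090*43.5270*79.8640 / 0.4964 = 352374.0455 W

352374.0455 W


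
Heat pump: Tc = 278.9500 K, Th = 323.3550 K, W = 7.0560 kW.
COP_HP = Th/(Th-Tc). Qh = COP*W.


COP = 323.3550 / 44.4050 = 7.2820
Qh = 7.2820 * 7.0560 = 51.3814 kW

COP = 7.2820, Qh = 51.3814 kW


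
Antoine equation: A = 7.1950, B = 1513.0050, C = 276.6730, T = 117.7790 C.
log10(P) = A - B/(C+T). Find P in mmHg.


C+T = 394.4520
B/(C+T) = 3.8357
log10(P) = 7.1950 - 3.8357 = 3.3593
P = 10^3.3593 = 2287.1052 mmHg

2287.1052 mmHg


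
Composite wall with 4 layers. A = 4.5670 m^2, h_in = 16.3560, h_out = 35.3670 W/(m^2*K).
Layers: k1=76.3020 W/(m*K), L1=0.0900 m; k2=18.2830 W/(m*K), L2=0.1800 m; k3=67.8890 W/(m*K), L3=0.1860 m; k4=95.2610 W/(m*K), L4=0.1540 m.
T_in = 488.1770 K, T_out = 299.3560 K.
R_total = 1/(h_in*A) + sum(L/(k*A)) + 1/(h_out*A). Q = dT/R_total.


R_conv_in = 1/(16.3560*4.5670) = 0.0134
R_1 = 0.0900/(76.3020*4.5670) = 0.0003
R_2 = 0.1800/(18.2830*4.5670) = 0.0022
R_3 = 0.1860/(67.8890*4.5670) = 0.0006
R_4 = 0.1540/(95.2610*4.5670) = 0.0004
R_conv_out = 1/(35.3670*4.5670) = 0.0062
R_total = 0.0229 K/W
Q = 188.8210 / 0.0229 = 8228.8252 W

R_total = 0.0229 K/W, Q = 8228.8252 W


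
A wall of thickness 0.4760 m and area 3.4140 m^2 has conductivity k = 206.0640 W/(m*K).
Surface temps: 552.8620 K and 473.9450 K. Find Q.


dT = 78.9170 K
Q = 206.0640 * 3.4140 * 78.9170 / 0.4760 = 116635.0976 W

116635.0976 W


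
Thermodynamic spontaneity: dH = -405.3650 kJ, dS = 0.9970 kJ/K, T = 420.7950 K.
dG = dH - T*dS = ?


T*dS = 420.7950 * 0.9970 = 419.5326 kJ
dG = -405.3650 - 419.5326 = -824.8976 kJ (spontaneous)

dG = -824.8976 kJ, spontaneous


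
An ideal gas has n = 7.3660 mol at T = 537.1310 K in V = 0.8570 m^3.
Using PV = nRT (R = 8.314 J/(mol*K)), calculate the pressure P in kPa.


P = nRT/V = 7.3660 * 8.314 * 537.1310 / 0.8570
= 32894.3987 / 0.8570 = 38383.1957 Pa = 38.3832 kPa

38.3832 kPa


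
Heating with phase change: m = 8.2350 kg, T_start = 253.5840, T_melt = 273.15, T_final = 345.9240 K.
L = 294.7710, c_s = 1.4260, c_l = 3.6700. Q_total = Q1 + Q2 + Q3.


Q1 (sensible, solid) = 8.2350 * 1.4260 * 19.5660 = 229.7657 kJ
Q2 (latent) = 8.2350 * 294.7710 = 2427.4392 kJ
Q3 (sensible, liquid) = 8.2350 * 3.6700 * 72.7740 = 2199.4086 kJ
Q_total = 4856.6135 kJ

4856.6135 kJ


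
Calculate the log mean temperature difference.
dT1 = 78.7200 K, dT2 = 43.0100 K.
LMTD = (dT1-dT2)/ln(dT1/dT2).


dT1/dT2 = 1.8303
ln(dT1/dT2) = 0.6045
LMTD = 35.7100 / 0.6045 = 59.0771 K

59.0771 K


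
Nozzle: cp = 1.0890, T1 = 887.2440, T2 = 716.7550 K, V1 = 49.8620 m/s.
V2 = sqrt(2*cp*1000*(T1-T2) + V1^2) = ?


dT = 170.4890 K
2*cp*1000*dT = 371325.0420
V1^2 = 2486.2190
V2 = sqrt(373811.2610) = 611.4011 m/s

611.4011 m/s


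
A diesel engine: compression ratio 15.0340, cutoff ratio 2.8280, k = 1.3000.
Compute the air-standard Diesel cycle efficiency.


r^(k-1) = 2.2549
rc^k = 3.8630
eta = 0.4657 = 46.5710%

46.5710%


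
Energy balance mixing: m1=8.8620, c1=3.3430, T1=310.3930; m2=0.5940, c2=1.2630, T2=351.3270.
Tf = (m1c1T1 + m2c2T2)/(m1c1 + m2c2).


num = 9459.1726
den = 30.3759
Tf = 311.4040 K

311.4040 K


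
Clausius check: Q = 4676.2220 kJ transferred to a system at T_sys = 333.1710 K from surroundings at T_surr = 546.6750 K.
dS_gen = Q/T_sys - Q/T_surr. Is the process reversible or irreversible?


dS_sys = 4676.2220/333.1710 = 14.0355 kJ/K
dS_surr = -4676.2220/546.6750 = -8.5539 kJ/K
dS_gen = 14.0355 - 8.5539 = 5.4816 kJ/K (irreversible)

dS_gen = 5.4816 kJ/K, irreversible


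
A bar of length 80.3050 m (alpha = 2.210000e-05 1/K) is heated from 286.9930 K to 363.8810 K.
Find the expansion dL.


dT = 76.8880 K
dL = 2.210000e-05 * 80.3050 * 76.8880 = 0.136456 m
L_final = 80.441456 m

dL = 0.136456 m


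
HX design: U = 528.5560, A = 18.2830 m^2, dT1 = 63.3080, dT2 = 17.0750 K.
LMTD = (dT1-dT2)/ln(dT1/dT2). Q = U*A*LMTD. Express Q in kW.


LMTD = 35.2817 K
Q = 528.5560 * 18.2830 * 35.2817 = 340947.7934 W = 340.9478 kW

340.9478 kW


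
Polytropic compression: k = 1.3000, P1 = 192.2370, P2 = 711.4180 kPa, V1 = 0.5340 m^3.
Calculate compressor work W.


(k-1)/k = 0.2308
(P2/P1)^exp = 1.3525
W = 4.3333 * 192.2370 * 0.5340 * (1.3525 - 1) = 156.8133 kJ

156.8133 kJ


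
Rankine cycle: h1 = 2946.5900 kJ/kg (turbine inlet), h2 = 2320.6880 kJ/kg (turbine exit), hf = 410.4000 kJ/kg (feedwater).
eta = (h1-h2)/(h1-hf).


W = 625.9020 kJ/kg
Q_in = 2536.1900 kJ/kg
eta = 0.2468 = 24.6788%

eta = 24.6788%


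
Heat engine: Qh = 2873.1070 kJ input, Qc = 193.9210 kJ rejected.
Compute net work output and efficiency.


W = 2873.1070 - 193.9210 = 2679.1860 kJ
eta = 2679.1860 / 2873.1070 = 0.9325 = 93.2505%

W = 2679.1860 kJ, eta = 93.2505%


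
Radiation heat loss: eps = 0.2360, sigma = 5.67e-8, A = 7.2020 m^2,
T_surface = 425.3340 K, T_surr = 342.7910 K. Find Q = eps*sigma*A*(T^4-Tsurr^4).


T^4 = 3.2728e+10
Tsurr^4 = 1.3808e+10
Q = 0.2360 * 5.67e-8 * 7.2020 * 1.8920e+10 = 1823.3940 W

1823.3940 W


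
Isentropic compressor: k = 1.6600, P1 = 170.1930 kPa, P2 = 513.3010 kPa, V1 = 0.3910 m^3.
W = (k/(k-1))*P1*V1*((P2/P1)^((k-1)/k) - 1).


(k-1)/k = 0.3976
(P2/P1)^exp = 1.5510
W = 2.5152 * 170.1930 * 0.3910 * (1.5510 - 1) = 92.2250 kJ

92.2250 kJ


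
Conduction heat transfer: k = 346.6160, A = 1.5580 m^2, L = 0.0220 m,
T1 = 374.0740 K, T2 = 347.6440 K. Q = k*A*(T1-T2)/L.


dT = 26.4300 K
Q = 346.6160 * 1.5580 * 26.4300 / 0.0220 = 648769.6750 W

648769.6750 W


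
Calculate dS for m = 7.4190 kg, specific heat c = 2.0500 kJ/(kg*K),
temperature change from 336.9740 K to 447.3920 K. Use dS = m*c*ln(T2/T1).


T2/T1 = 1.3277
ln(T2/T1) = 0.2834
dS = 7.4190 * 2.0500 * 0.2834 = 4.3107 kJ/K

4.3107 kJ/K


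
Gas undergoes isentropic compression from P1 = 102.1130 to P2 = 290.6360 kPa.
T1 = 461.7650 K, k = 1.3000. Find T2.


(k-1)/k = 0.2308
(P2/P1)^exp = 1.2730
T2 = 461.7650 * 1.2730 = 587.8306 K

587.8306 K


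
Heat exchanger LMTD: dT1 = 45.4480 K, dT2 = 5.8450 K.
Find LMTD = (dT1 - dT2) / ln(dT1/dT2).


dT1/dT2 = 7.7755
ln(dT1/dT2) = 2.0510
LMTD = 39.6030 / 2.0510 = 19.3093 K

19.3093 K


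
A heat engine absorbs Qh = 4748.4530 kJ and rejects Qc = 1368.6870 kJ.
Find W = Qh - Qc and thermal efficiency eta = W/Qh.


W = 4748.4530 - 1368.6870 = 3379.7660 kJ
eta = 3379.7660 / 4748.4530 = 0.7118 = 71.1761%

W = 3379.7660 kJ, eta = 71.1761%


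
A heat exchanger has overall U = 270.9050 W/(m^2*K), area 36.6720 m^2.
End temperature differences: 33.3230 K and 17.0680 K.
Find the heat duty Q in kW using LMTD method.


LMTD = 24.2959 K
Q = 270.9050 * 36.6720 * 24.2959 = 241370.8914 W = 241.3709 kW

241.3709 kW


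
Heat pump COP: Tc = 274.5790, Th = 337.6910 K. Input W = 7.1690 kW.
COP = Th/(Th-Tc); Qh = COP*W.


COP = 337.6910 / 63.1120 = 5.3507
Qh = 5.3507 * 7.1690 = 38.3589 kW

COP = 5.3507, Qh = 38.3589 kW


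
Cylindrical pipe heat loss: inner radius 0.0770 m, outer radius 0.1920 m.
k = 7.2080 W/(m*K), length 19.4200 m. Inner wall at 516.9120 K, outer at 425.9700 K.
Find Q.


dT = 90.9420 K
ln(ro/ri) = 0.9137
Q = 2*pi*7.2080*19.4200*90.9420 / 0.9137 = 87540.6012 W

87540.6012 W


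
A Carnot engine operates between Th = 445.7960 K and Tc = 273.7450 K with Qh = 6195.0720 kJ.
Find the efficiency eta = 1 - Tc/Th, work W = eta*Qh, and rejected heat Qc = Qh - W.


eta = 1 - 273.7450/445.7960 = 0.3859
W = 0.3859 * 6195.0720 = 2390.9329 kJ
Qc = 6195.0720 - 2390.9329 = 3804.1391 kJ

eta = 38.5941%, W = 2390.9329 kJ, Qc = 3804.1391 kJ


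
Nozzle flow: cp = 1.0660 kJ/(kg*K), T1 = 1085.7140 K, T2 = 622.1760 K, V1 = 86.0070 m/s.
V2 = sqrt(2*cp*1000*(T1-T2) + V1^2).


dT = 463.5380 K
2*cp*1000*dT = 988263.0160
V1^2 = 7397.2040
V2 = sqrt(995660.2200) = 997.8278 m/s

997.8278 m/s


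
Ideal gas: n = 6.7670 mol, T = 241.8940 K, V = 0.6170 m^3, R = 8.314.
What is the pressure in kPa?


P = nRT/V = 6.7670 * 8.314 * 241.8940 / 0.6170
= 13609.1591 / 0.6170 = 22056.9840 Pa = 22.0570 kPa

22.0570 kPa


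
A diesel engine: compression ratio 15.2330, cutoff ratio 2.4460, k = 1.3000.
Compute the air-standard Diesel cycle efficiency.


r^(k-1) = 2.2638
rc^k = 3.1988
eta = 0.4833 = 48.3289%

48.3289%


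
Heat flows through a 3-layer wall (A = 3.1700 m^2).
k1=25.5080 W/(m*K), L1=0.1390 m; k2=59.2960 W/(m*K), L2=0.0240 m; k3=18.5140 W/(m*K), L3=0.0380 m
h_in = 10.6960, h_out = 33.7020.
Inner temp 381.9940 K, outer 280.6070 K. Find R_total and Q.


R_conv_in = 1/(10.6960*3.1700) = 0.0295
R_1 = 0.1390/(25.5080*3.1700) = 0.0017
R_2 = 0.0240/(59.2960*3.1700) = 0.0001
R_3 = 0.0380/(18.5140*3.1700) = 0.0006
R_conv_out = 1/(33.7020*3.1700) = 0.0094
R_total = 0.0413 K/W
Q = 101.3870 / 0.0413 = 2452.0770 W

R_total = 0.0413 K/W, Q = 2452.0770 W
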